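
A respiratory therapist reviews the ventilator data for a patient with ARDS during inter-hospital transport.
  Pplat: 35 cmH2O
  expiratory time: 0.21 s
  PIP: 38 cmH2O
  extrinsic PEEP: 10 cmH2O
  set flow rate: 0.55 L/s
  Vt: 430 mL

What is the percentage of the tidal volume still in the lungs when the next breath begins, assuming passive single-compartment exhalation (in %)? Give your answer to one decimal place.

R = (PIP − Pplat)/V̇ = (38 − 35) / 0.55 = 3.0/0.55 = 5.455 cmH2O·s/L.
C = Vt/(Pplat − PEEP) = 430.0 / (35 − 10) = 430.0/25.0 = 17.2 mL/cmH2O.
τ = R × C = 5.455 × 0.0172 L/cmH2O = 0.09383 s.
Fraction remaining at end-expiration = e^(−Te/τ) = e^(−0.21/0.09383) = 0.1067 → 10.67%.

10.7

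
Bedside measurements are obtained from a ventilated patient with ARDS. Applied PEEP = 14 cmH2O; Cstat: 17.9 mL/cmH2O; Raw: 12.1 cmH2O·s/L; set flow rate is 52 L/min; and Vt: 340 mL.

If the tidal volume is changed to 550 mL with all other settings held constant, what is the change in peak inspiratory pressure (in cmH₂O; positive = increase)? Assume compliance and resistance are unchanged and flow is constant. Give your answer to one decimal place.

PIP = Vt/C + R·V̇ + PEEP (constant-flow equation of motion).
Only the elastic term changes: ΔPIP = ΔVt / C = (550 − 340) / 17.9 = 11.732 cmH2O.

11.7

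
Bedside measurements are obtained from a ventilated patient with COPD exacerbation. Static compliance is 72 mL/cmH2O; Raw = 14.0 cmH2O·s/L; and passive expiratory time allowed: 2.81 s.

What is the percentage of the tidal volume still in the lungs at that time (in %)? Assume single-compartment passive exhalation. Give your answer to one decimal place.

τ = R × C = 14.0 × 72 mL/cmH2O = 14.0 × 0.072 L/cmH2O = 1.008 s.
Passive exhalation: V(t)/V₀ = e^(−t/τ) = e^(−2.81/1.008) = 0.06156.
Fraction remaining = 0.06156 → 6.156%.

6.2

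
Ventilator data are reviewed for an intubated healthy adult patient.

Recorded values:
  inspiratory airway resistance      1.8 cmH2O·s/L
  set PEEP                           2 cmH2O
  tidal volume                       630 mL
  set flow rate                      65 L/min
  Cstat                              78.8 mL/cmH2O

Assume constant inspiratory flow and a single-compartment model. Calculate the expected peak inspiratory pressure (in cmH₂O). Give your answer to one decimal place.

Flow: 65 L/min ÷ 60 = 1.0833 L/s.
Equation of motion (constant flow): PIP = Vt/C + R·V̇ + PEEP.
PIP = 630/78.8 + 1.8×1.0833 + 2 = 7.995 + 1.95 + 2 = 11.945 cmH2O.

11.9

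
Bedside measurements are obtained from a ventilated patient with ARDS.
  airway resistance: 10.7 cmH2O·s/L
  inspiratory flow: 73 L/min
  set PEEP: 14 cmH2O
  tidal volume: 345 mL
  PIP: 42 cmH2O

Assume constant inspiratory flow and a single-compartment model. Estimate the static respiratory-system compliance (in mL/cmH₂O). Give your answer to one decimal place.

Flow: 73 L/min ÷ 60 = 1.2167 L/s.
Equation of motion (constant flow): PIP = Vt/C + R·V̇ + PEEP.
Vt/C = PIP − R·V̇ − PEEP = 42 − 10.7×1.2167 − 14 = 42 − 13.019 − 14 = 14.981 cmH2O.
C = Vt / 14.981 = 345 / 14.981 = 23.029 mL/cmH2O.

23.0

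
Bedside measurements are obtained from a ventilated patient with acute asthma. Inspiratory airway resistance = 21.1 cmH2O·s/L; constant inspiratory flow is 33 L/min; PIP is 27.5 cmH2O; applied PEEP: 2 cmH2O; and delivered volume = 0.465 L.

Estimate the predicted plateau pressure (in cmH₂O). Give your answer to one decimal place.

Flow: 33 L/min ÷ 60 = 0.55 L/s.
Pplat = PIP − Raw × flow = 27.5 − 21.1 × 0.55 = 27.5 − 11.605 = 15.895 cmH2O.

15.9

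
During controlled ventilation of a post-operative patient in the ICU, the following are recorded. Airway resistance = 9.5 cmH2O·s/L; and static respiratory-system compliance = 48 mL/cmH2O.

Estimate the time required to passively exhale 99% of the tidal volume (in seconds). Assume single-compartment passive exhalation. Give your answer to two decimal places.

τ = R × C = 9.5 × 48 mL/cmH2O = 9.5 × 0.048 L/cmH2O = 0.456 s.
Exhaled fraction f = 1 − e^(−t/τ) → t = −τ·ln(1 − f) = −0.456·ln(0.01) = 2.1 s.

2.10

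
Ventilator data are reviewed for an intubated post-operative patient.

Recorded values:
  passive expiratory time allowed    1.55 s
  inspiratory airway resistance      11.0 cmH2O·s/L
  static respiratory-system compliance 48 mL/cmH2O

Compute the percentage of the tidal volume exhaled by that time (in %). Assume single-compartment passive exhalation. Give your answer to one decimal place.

94.7

τ = R × C = 11.0 × 48 mL/cmH2O = 11.0 × 0.048 L/cmH2O = 0.528 s.
Passive exhalation: V(t)/V₀ = e^(−t/τ) = e^(−1.55/0.528) = 0.0531.
Fraction exhaled = 1 − 0.0531 = 0.9469 → 94.69%.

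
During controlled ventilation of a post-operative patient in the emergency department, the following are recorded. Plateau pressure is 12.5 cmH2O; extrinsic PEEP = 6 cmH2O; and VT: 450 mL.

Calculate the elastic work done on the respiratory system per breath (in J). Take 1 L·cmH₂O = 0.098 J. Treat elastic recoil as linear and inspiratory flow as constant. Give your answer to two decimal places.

0.14

Elastic work ≈ ½ × (Pplat − PEEP) × Vt = 0.5 × (12.5 − 6) × 0.450 L = 0.5 × 6.5 × 0.450 = 1.463 L·cmH2O.
× 0.098 J/(L·cmH2O) → 0.1434 J.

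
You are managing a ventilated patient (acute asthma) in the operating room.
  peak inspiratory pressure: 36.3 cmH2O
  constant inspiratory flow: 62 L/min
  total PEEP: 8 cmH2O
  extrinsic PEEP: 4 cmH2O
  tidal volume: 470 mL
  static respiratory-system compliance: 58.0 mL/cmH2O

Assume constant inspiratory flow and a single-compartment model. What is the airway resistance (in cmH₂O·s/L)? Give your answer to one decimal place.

19.5

Flow: 62 L/min ÷ 60 = 1.0333 L/s.
Total PEEP = 8 cmH2O (set 4 + intrinsic 4); this is the baseline alveolar pressure.
Equation of motion (constant flow): PIP = Vt/C + R·V̇ + PEEP.
R·V̇ = PIP − Vt/C − PEEP = 36.3 − 470/58.0 − 8 = 36.3 − 8.103 − 8 = 20.197 cmH2O.
R = 20.197 / 1.0333 = 19.546 cmH2O·s/L.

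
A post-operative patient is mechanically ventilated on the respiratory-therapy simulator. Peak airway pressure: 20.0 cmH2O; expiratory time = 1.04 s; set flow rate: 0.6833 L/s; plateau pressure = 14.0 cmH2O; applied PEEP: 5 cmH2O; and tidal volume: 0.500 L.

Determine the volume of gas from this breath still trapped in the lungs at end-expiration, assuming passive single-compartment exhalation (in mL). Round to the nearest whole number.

R = (PIP − Pplat)/V̇ = (20.0 − 14.0) / 0.6833 = 6.0/0.6833 = 8.781 cmH2O·s/L.
C = Vt/(Pplat − PEEP) = 500.0 / (14.0 − 5) = 500.0/9.0 = 55.556 mL/cmH2O.
τ = R × C = 8.781 × 0.05556 L/cmH2O = 0.4879 s.
Fraction remaining = e^(−Te/τ) = e^(−1.04/0.4879) = 0.1186.
Trapped volume = 500.0 × 0.1186 = 59.3 mL.

59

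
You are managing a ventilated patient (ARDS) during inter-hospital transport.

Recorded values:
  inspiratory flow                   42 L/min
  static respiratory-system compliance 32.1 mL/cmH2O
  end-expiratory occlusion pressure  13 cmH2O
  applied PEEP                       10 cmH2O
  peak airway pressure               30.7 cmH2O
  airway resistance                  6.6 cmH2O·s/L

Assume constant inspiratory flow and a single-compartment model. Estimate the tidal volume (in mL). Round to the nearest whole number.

420

Flow: 42 L/min ÷ 60 = 0.7 L/s.
Total PEEP = 13 cmH2O (set 10 + intrinsic 3); this is the baseline alveolar pressure.
Equation of motion (constant flow): PIP = Vt/C + R·V̇ + PEEP.
Vt/C = PIP − R·V̇ − PEEP = 30.7 − 4.62 − 13 = 13.08 cmH2O.
Vt = C × 13.08 = 32.1 × 13.08 = 419.87 mL.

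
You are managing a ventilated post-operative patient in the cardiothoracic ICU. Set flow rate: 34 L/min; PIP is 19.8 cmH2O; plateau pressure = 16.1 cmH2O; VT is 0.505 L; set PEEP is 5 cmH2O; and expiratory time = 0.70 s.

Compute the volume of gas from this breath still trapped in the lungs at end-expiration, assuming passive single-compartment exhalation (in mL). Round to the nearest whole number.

48

Flow: 34 L/min ÷ 60 = 0.5667 L/s.
R = (PIP − Pplat)/V̇ = (19.8 − 16.1) / 0.5667 = 3.7/0.5667 = 6.529 cmH2O·s/L.
C = Vt/(Pplat − PEEP) = 505.0 / (16.1 − 5) = 505.0/11.1 = 45.495 mL/cmH2O.
τ = R × C = 6.529 × 0.0455 L/cmH2O = 0.2971 s.
Fraction remaining = e^(−Te/τ) = e^(−0.70/0.2971) = 0.09479.
Trapped volume = 505.0 × 0.09479 = 47.869 mL.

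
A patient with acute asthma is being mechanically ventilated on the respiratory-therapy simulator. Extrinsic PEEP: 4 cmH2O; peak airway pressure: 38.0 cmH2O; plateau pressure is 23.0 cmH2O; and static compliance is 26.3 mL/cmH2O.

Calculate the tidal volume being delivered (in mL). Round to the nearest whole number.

Vt = Cstat × (Pplat − PEEP) = 26.3 × (23.0 − 4) = 26.3 × 19.0 = 499.7 mL.

500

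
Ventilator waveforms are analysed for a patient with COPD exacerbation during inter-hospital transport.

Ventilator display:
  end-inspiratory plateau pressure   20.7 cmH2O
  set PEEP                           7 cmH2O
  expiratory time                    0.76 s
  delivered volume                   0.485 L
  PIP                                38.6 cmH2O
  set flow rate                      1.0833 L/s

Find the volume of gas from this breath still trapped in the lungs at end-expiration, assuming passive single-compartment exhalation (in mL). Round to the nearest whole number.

132

R = (PIP − Pplat)/V̇ = (38.6 − 20.7) / 1.0833 = 17.9/1.0833 = 16.524 cmH2O·s/L.
C = Vt/(Pplat − PEEP) = 485.0 / (20.7 − 7) = 485.0/13.7 = 35.401 mL/cmH2O.
τ = R × C = 16.524 × 0.0354 L/cmH2O = 0.5849 s.
Fraction remaining = e^(−Te/τ) = e^(−0.76/0.5849) = 0.2727.
Trapped volume = 485.0 × 0.2727 = 132.26 mL.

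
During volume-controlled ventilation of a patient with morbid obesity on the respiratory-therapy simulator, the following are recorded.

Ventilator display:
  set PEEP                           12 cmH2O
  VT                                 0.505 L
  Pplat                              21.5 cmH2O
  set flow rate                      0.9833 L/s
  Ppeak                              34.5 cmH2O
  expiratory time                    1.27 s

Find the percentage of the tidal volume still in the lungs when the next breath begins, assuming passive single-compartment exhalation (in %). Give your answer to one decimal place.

R = (PIP − Pplat)/V̇ = (34.5 − 21.5) / 0.9833 = 13.0/0.9833 = 13.221 cmH2O·s/L.
C = Vt/(Pplat − PEEP) = 505.0 / (21.5 − 12) = 505.0/9.5 = 53.158 mL/cmH2O.
τ = R × C = 13.221 × 0.05316 L/cmH2O = 0.7028 s.
Fraction remaining at end-expiration = e^(−Te/τ) = e^(−1.27/0.7028) = 0.1641 → 16.41%.

16.4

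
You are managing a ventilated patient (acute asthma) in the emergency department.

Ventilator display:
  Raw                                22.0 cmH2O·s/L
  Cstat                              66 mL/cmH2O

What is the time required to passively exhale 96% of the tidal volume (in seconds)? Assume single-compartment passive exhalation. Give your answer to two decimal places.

4.67

τ = R × C = 22.0 × 66 mL/cmH2O = 22.0 × 0.066 L/cmH2O = 1.452 s.
Exhaled fraction f = 1 − e^(−t/τ) → t = −τ·ln(1 − f) = −1.452·ln(0.04) = 4.674 s.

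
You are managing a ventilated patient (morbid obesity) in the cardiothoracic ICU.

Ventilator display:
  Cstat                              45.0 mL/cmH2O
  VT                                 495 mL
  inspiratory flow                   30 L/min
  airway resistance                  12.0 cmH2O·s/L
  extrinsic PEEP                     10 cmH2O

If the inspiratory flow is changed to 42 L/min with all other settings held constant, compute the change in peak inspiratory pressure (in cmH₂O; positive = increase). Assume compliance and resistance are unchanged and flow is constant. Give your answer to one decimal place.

Flow: 30 L/min ÷ 60 = 0.5 L/s.
New flow: 42 L/min ÷ 60 = 0.7 L/s.
PIP = Vt/C + R·V̇ + PEEP (constant-flow equation of motion).
Only the resistive term changes: ΔPIP = R × ΔV̇ = 12.0 × (0.7 − 0.5) = 12.0 × 0.2 = 2.4 cmH2O.

2.4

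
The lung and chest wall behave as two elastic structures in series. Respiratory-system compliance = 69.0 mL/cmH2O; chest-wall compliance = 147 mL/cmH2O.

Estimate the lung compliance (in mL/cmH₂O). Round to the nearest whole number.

1/CL = 1/Crs − 1/Ccw.
1/CL = 1/69.0 − 1/147 = 0.00769.
CL = 130.04 mL/cmH2O.

130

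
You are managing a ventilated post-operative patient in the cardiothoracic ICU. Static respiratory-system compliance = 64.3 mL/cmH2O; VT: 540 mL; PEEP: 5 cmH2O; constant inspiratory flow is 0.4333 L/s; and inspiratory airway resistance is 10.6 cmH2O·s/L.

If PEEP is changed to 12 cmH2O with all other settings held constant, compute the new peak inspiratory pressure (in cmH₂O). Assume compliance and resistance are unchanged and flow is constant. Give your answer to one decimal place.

25.0

PIP = Vt/C + R·V̇ + PEEP (constant-flow equation of motion).
Only the baseline term changes: ΔPIP = ΔPEEP = 12 − 5 = 7.0 cmH2O.
Original PIP = 540/64.3 + 10.6×0.4333 + 5 = 17.991 cmH2O; new PIP = 17.991 + (7.0) = 24.991 cmH2O.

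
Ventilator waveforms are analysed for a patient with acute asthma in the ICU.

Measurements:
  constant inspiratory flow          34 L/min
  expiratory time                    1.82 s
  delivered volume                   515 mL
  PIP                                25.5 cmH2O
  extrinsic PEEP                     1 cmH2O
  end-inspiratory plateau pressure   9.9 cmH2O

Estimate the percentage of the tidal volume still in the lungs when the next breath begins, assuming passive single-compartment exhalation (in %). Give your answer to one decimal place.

31.9

Flow: 34 L/min ÷ 60 = 0.5667 L/s.
R = (PIP − Pplat)/V̇ = (25.5 − 9.9) / 0.5667 = 15.6/0.5667 = 27.528 cmH2O·s/L.
C = Vt/(Pplat − PEEP) = 515.0 / (9.9 − 1) = 515.0/8.9 = 57.865 mL/cmH2O.
τ = R × C = 27.528 × 0.05787 L/cmH2O = 1.593 s.
Fraction remaining at end-expiration = e^(−Te/τ) = e^(−1.82/1.593) = 0.319 → 31.9%.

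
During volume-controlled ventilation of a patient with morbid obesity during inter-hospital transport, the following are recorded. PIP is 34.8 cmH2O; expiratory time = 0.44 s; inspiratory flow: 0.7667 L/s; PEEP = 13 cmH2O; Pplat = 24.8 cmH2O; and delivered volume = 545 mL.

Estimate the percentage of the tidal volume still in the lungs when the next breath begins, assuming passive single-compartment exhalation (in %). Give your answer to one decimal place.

R = (PIP − Pplat)/V̇ = (34.8 − 24.8) / 0.7667 = 10.0/0.7667 = 13.043 cmH2O·s/L.
C = Vt/(Pplat − PEEP) = 545.0 / (24.8 − 13) = 545.0/11.8 = 46.186 mL/cmH2O.
τ = R × C = 13.043 × 0.04619 L/cmH2O = 0.6025 s.
Fraction remaining at end-expiration = e^(−Te/τ) = e^(−0.44/0.6025) = 0.4818 → 48.18%.

48.2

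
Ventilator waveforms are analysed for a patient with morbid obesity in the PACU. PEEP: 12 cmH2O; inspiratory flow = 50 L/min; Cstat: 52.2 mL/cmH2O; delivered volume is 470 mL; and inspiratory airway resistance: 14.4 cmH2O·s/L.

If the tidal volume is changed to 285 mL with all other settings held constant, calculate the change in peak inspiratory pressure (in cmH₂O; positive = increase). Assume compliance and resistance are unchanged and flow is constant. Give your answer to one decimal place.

PIP = Vt/C + R·V̇ + PEEP (constant-flow equation of motion).
Only the elastic term changes: ΔPIP = ΔVt / C = (285 − 470) / 52.2 = -3.544 cmH2O.

-3.5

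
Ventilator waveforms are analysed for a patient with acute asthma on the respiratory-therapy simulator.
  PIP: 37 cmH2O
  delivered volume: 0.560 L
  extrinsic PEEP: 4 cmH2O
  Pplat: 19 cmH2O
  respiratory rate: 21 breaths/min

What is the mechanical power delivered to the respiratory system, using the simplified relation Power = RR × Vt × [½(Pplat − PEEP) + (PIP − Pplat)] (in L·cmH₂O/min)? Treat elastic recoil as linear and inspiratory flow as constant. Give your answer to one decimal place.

299.9

Per-breath work = Vt × [½(Pplat−PEEP) + (PIP−Pplat)] = 0.560 × [0.5×15.0 + 18.0] = 0.560 × 25.5 = 14.28 L·cmH2O.
Power = 21 × 14.28 = 299.88 L·cmH2O/min.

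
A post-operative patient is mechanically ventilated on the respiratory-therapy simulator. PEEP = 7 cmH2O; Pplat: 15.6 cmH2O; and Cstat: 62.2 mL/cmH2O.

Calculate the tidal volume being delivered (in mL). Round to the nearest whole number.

535

Vt = Cstat × (Pplat − PEEP) = 62.2 × (15.6 − 7) = 62.2 × 8.6 = 534.92 mL.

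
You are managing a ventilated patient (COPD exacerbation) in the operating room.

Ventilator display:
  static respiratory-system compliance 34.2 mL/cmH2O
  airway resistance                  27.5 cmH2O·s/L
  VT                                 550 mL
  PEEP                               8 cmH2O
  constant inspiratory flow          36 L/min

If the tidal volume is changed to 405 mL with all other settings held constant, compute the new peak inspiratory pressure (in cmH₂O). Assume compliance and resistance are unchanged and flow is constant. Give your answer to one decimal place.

36.3

Flow: 36 L/min ÷ 60 = 0.6 L/s.
PIP = Vt/C + R·V̇ + PEEP (constant-flow equation of motion).
Only the elastic term changes: ΔPIP = ΔVt / C = (405 − 550) / 34.2 = -4.24 cmH2O.
Original PIP = 550/34.2 + 27.5×0.6 + 8 = 40.582 cmH2O; new PIP = 40.582 + (-4.24) = 36.342 cmH2O.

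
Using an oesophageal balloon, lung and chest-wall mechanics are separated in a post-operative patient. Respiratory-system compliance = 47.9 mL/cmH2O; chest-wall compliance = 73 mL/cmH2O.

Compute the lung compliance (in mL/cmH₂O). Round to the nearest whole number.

139

1/CL = 1/Crs − 1/Ccw.
1/CL = 1/47.9 − 1/73 = 0.007178.
CL = 139.31 mL/cmH2O.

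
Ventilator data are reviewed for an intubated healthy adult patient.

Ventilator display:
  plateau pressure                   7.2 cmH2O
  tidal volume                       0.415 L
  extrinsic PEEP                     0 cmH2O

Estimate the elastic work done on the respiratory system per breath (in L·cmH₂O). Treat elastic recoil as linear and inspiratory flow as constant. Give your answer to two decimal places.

1.49

Elastic work ≈ ½ × (Pplat − PEEP) × Vt = 0.5 × (7.2 − 0) × 0.415 L = 0.5 × 7.2 × 0.415 = 1.494 L·cmH2O.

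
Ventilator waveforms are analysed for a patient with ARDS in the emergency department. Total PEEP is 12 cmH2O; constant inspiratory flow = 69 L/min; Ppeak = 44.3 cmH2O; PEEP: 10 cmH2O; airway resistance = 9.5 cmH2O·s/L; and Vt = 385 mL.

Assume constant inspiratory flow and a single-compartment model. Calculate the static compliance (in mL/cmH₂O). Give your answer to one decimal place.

Flow: 69 L/min ÷ 60 = 1.15 L/s.
Total PEEP = 12 cmH2O (set 10 + intrinsic 2); this is the baseline alveolar pressure.
Equation of motion (constant flow): PIP = Vt/C + R·V̇ + PEEP.
Vt/C = PIP − R·V̇ − PEEP = 44.3 − 9.5×1.15 − 12 = 44.3 − 10.925 − 12 = 21.375 cmH2O.
C = Vt / 21.375 = 385 / 21.375 = 18.012 mL/cmH2O.

18.0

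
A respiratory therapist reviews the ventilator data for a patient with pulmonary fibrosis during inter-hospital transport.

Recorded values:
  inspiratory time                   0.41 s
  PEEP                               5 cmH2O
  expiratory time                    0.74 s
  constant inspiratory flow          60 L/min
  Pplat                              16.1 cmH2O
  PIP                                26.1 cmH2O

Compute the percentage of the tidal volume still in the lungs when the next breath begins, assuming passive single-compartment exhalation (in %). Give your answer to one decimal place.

Flow: 60 L/min ÷ 60 = 1 L/s.
Vt = flow × Ti = 1 L/s × 0.41 s × 1000 mL/L = 410.0 mL.
R = (PIP − Pplat)/V̇ = (26.1 − 16.1) / 1 = 10.0/1 = 10.0 cmH2O·s/L.
C = Vt/(Pplat − PEEP) = 410.0 / (16.1 − 5) = 410.0/11.1 = 36.937 mL/cmH2O.
τ = R × C = 10.0 × 0.03694 L/cmH2O = 0.3694 s.
Fraction remaining at end-expiration = e^(−Te/τ) = e^(−0.74/0.3694) = 0.1349 → 13.49%.

13.5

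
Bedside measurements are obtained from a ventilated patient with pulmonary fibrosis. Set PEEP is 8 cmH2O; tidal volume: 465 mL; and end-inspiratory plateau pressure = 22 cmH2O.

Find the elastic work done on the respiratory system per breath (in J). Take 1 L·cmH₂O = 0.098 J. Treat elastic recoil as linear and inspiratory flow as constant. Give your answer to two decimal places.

0.32

Elastic work ≈ ½ × (Pplat − PEEP) × Vt = 0.5 × (22 − 8) × 0.465 L = 0.5 × 14.0 × 0.465 = 3.255 L·cmH2O.
× 0.098 J/(L·cmH2O) → 0.319 J.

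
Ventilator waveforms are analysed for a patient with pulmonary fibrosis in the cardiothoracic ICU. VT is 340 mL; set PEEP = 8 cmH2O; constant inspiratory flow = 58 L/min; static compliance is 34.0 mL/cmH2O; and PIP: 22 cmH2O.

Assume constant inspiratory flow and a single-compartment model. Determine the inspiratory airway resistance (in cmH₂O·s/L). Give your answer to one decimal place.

4.1

Flow: 58 L/min ÷ 60 = 0.9667 L/s.
Equation of motion (constant flow): PIP = Vt/C + R·V̇ + PEEP.
R·V̇ = PIP − Vt/C − PEEP = 22 − 340/34.0 − 8 = 22 − 10.0 − 8 = 4.0 cmH2O.
R = 4.0 / 0.9667 = 4.138 cmH2O·s/L.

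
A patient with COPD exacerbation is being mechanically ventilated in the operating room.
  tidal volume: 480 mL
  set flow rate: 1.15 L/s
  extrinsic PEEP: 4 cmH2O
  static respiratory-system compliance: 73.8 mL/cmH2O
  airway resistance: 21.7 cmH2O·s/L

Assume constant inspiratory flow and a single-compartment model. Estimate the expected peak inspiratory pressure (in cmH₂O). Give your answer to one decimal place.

35.5

Equation of motion (constant flow): PIP = Vt/C + R·V̇ + PEEP.
PIP = 480/73.8 + 21.7×1.15 + 4 = 6.504 + 24.955 + 4 = 35.459 cmH2O.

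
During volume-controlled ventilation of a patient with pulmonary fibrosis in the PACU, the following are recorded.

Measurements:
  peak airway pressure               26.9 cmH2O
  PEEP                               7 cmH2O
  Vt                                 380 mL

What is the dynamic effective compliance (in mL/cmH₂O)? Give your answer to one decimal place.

19.1

Dynamic compliance = Vt / (PIP − PEEP) = 380 / (26.9 − 7) = 380 / 19.9 = 19.095 mL/cmH2O.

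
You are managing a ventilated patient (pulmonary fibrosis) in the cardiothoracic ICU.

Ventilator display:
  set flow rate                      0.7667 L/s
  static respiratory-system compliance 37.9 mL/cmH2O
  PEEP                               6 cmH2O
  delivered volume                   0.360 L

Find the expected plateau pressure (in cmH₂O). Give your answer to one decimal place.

15.5

Pplat = PEEP + Vt / Cstat = 6 + 360 / 37.9 = 6 + 9.499 = 15.499 cmH2O.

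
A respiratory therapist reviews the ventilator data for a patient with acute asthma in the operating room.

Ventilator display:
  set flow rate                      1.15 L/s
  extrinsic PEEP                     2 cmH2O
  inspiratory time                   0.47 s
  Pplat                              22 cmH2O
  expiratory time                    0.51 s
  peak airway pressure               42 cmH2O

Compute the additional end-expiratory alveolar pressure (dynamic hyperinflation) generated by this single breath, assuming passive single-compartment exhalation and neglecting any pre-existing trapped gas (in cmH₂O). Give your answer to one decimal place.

Vt = flow × Ti = 1.15 L/s × 0.47 s × 1000 mL/L = 540.5 mL.
R = (PIP − Pplat)/V̇ = (42 − 22) / 1.15 = 20.0/1.15 = 17.391 cmH2O·s/L.
C = Vt/(Pplat − PEEP) = 540.5 / (22 − 2) = 540.5/20.0 = 27.025 mL/cmH2O.
τ = R × C = 17.391 × 0.02703 L/cmH2O = 0.4701 s.
Fraction remaining = e^(−Te/τ) = e^(−0.51/0.4701) = 0.3379; trapped volume = 540.5 × 0.3379 = 182.63 mL.
Additional alveolar pressure from trapping ≈ V_trapped / C = 182.63 / 27.025 = 6.758 cmH2O.

6.8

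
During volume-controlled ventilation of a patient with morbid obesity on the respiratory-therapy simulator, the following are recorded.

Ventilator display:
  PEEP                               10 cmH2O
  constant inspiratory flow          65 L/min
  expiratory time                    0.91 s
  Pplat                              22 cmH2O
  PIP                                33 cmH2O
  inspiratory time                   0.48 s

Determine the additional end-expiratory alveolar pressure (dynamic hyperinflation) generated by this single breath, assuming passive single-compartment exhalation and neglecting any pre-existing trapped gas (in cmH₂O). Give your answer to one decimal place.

1.5

Flow: 65 L/min ÷ 60 = 1.0833 L/s.
Vt = flow × Ti = 1.0833 L/s × 0.48 s × 1000 mL/L = 519.98 mL.
R = (PIP − Pplat)/V̇ = (33 − 22) / 1.0833 = 11.0/1.0833 = 10.154 cmH2O·s/L.
C = Vt/(Pplat − PEEP) = 519.98 / (22 − 10) = 519.98/12.0 = 43.332 mL/cmH2O.
τ = R × C = 10.154 × 0.04333 L/cmH2O = 0.44 s.
Fraction remaining = e^(−Te/τ) = e^(−0.91/0.44) = 0.1264; trapped volume = 519.98 × 0.1264 = 65.725 mL.
Additional alveolar pressure from trapping ≈ V_trapped / C = 65.725 / 43.332 = 1.517 cmH2O.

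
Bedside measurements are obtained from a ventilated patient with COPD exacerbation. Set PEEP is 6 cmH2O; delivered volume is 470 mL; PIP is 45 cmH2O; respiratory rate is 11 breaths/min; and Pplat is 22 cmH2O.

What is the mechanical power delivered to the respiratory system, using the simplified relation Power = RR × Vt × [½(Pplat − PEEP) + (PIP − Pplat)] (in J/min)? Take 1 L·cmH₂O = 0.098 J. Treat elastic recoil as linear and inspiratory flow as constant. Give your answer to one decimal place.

Per-breath work = Vt × [½(Pplat−PEEP) + (PIP−Pplat)] = 0.470 × [0.5×16.0 + 23.0] = 0.470 × 31.0 = 14.57 L·cmH2O.
Power = 11 × 14.57 = 160.27 L·cmH2O/min.
× 0.098 J/(L·cmH2O) → 15.706 J/min.

15.7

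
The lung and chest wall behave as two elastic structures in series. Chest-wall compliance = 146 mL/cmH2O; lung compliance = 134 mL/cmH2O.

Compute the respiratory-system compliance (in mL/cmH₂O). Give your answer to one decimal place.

69.9

Lung and chest wall are elastances in series: 1/Crs = 1/CL + 1/Ccw.
1/Crs = 1/134 + 1/146 = 0.01431.
Crs = 69.881 mL/cmH2O.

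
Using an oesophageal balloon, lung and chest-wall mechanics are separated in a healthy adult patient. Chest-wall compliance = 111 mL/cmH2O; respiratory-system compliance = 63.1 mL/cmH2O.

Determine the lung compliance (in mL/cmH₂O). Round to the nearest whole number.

1/CL = 1/Crs − 1/Ccw.
1/CL = 1/63.1 − 1/111 = 0.006839.
CL = 146.22 mL/cmH2O.

146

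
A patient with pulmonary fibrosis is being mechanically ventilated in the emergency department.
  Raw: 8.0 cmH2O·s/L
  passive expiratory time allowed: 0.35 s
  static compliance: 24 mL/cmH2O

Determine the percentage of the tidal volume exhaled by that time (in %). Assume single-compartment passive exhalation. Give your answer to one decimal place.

83.8

τ = R × C = 8.0 × 24 mL/cmH2O = 8.0 × 0.024 L/cmH2O = 0.192 s.
Passive exhalation: V(t)/V₀ = e^(−t/τ) = e^(−0.35/0.192) = 0.1616.
Fraction exhaled = 1 − 0.1616 = 0.8384 → 83.84%.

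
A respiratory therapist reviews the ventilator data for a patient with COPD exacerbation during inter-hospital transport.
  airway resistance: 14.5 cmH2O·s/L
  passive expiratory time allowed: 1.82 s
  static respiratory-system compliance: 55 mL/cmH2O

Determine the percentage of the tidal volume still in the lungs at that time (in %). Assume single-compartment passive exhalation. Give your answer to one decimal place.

τ = R × C = 14.5 × 55 mL/cmH2O = 14.5 × 0.055 L/cmH2O = 0.7975 s.
Passive exhalation: V(t)/V₀ = e^(−t/τ) = e^(−1.82/0.7975) = 0.1021.
Fraction remaining = 0.1021 → 10.21%.

10.2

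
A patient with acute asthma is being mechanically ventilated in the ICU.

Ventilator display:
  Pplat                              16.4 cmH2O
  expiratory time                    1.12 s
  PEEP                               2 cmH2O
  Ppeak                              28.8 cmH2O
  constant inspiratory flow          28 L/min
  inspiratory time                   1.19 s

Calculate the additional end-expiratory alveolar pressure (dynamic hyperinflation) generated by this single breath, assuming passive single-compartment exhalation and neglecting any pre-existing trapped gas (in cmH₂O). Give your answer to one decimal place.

4.8

Flow: 28 L/min ÷ 60 = 0.4667 L/s.
Vt = flow × Ti = 0.4667 L/s × 1.19 s × 1000 mL/L = 555.37 mL.
R = (PIP − Pplat)/V̇ = (28.8 − 16.4) / 0.4667 = 12.4/0.4667 = 26.57 cmH2O·s/L.
C = Vt/(Pplat − PEEP) = 555.37 / (16.4 − 2) = 555.37/14.4 = 38.567 mL/cmH2O.
τ = R × C = 26.57 × 0.03857 L/cmH2O = 1.025 s.
Fraction remaining = e^(−Te/τ) = e^(−1.12/1.025) = 0.3353; trapped volume = 555.37 × 0.3353 = 186.22 mL.
Additional alveolar pressure from trapping ≈ V_trapped / C = 186.22 / 38.567 = 4.828 cmH2O.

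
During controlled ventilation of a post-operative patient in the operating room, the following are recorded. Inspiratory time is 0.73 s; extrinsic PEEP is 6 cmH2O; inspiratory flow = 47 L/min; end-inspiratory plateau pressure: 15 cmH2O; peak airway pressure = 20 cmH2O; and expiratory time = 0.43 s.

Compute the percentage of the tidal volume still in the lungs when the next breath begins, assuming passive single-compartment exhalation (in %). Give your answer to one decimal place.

34.6

Flow: 47 L/min ÷ 60 = 0.7833 L/s.
Vt = flow × Ti = 0.7833 L/s × 0.73 s × 1000 mL/L = 571.81 mL.
R = (PIP − Pplat)/V̇ = (20 − 15) / 0.7833 = 5.0/0.7833 = 6.383 cmH2O·s/L.
C = Vt/(Pplat − PEEP) = 571.81 / (15 − 6) = 571.81/9.0 = 63.534 mL/cmH2O.
τ = R × C = 6.383 × 0.06353 L/cmH2O = 0.4055 s.
Fraction remaining at end-expiration = e^(−Te/τ) = e^(−0.43/0.4055) = 0.3463 → 34.63%.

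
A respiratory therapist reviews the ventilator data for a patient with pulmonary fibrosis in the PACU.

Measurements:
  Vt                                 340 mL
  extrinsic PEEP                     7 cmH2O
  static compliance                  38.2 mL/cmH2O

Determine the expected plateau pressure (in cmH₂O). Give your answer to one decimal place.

Pplat = PEEP + Vt / Cstat = 7 + 340 / 38.2 = 7 + 8.901 = 15.901 cmH2O.

15.9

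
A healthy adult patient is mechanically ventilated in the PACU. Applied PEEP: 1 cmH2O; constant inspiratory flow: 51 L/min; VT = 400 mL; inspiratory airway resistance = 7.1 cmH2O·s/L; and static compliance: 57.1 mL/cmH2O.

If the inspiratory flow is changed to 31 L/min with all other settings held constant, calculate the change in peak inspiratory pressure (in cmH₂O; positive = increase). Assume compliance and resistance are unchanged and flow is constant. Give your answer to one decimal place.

Flow: 51 L/min ÷ 60 = 0.85 L/s.
New flow: 31 L/min ÷ 60 = 0.5167 L/s.
PIP = Vt/C + R·V̇ + PEEP (constant-flow equation of motion).
Only the resistive term changes: ΔPIP = R × ΔV̇ = 7.1 × (0.5167 − 0.85) = 7.1 × -0.3333 = -2.366 cmH2O.

-2.4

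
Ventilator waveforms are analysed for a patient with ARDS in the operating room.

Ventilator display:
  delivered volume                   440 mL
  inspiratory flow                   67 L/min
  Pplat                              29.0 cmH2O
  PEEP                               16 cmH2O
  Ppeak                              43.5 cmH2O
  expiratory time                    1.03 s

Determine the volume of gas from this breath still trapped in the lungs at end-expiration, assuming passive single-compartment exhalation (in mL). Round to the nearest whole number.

Flow: 67 L/min ÷ 60 = 1.1167 L/s.
R = (PIP − Pplat)/V̇ = (43.5 − 29.0) / 1.1167 = 14.5/1.1167 = 12.985 cmH2O·s/L.
C = Vt/(Pplat − PEEP) = 440.0 / (29.0 − 16) = 440.0/13.0 = 33.846 mL/cmH2O.
τ = R × C = 12.985 × 0.03385 L/cmH2O = 0.4395 s.
Fraction remaining = e^(−Te/τ) = e^(−1.03/0.4395) = 0.09598.
Trapped volume = 440.0 × 0.09598 = 42.231 mL.

42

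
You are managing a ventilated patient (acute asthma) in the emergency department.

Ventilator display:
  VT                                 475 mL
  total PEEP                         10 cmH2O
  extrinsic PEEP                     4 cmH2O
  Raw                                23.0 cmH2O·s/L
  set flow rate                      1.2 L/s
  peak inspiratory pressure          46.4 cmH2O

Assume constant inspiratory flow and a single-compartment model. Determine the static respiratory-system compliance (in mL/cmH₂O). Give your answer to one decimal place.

54.0

Total PEEP = 10 cmH2O (set 4 + intrinsic 6); this is the baseline alveolar pressure.
Equation of motion (constant flow): PIP = Vt/C + R·V̇ + PEEP.
Vt/C = PIP − R·V̇ − PEEP = 46.4 − 23.0×1.2 − 10 = 46.4 − 27.6 − 10 = 8.8 cmH2O.
C = Vt / 8.8 = 475 / 8.8 = 53.977 mL/cmH2O.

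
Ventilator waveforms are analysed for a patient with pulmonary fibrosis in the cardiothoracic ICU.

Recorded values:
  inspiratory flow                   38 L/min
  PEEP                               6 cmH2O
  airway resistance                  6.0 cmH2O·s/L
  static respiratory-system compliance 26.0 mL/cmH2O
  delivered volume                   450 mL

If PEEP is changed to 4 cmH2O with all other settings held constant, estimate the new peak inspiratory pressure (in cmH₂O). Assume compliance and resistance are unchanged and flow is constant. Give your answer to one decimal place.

Flow: 38 L/min ÷ 60 = 0.6333 L/s.
PIP = Vt/C + R·V̇ + PEEP (constant-flow equation of motion).
Only the baseline term changes: ΔPIP = ΔPEEP = 4 − 6 = -2.0 cmH2O.
Original PIP = 450/26.0 + 6.0×0.6333 + 6 = 27.107 cmH2O; new PIP = 27.107 + (-2.0) = 25.107 cmH2O.

25.1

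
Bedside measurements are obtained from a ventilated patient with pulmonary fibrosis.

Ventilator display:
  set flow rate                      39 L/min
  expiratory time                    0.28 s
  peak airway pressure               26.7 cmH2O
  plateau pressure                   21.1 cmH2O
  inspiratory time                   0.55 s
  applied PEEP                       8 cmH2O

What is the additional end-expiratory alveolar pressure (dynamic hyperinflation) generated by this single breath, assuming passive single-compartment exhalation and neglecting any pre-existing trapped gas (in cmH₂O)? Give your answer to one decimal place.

4.0

Flow: 39 L/min ÷ 60 = 0.65 L/s.
Vt = flow × Ti = 0.65 L/s × 0.55 s × 1000 mL/L = 357.5 mL.
R = (PIP − Pplat)/V̇ = (26.7 − 21.1) / 0.65 = 5.6/0.65 = 8.615 cmH2O·s/L.
C = Vt/(Pplat − PEEP) = 357.5 / (21.1 − 8) = 357.5/13.1 = 27.29 mL/cmH2O.
τ = R × C = 8.615 × 0.02729 L/cmH2O = 0.2351 s.
Fraction remaining = e^(−Te/τ) = e^(−0.28/0.2351) = 0.3039; trapped volume = 357.5 × 0.3039 = 108.64 mL.
Additional alveolar pressure from trapping ≈ V_trapped / C = 108.64 / 27.29 = 3.981 cmH2O.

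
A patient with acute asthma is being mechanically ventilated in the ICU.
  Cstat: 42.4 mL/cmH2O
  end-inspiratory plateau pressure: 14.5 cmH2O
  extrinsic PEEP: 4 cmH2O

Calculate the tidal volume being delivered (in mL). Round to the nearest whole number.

445

Vt = Cstat × (Pplat − PEEP) = 42.4 × (14.5 − 4) = 42.4 × 10.5 = 445.2 mL.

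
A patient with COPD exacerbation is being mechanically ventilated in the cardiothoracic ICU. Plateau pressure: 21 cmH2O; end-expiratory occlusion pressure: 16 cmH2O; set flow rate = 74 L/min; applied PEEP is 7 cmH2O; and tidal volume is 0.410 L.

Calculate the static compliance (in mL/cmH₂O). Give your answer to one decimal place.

82.0

End-expiratory occlusion gives total PEEP = 16 cmH2O (intrinsic PEEP = 16 − 7 = 9). Use total PEEP for the elastic gradient.
Cstat = Vt / (Pplat − PEEPtotal) = 410 / (21 − 16) = 410 / 5.0 = 82.0 mL/cmH2O.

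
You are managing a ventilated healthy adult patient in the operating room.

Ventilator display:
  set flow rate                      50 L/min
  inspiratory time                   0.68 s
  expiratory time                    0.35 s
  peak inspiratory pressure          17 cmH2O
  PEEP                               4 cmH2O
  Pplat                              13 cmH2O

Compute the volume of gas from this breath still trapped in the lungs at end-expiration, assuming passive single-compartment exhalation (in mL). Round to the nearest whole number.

Flow: 50 L/min ÷ 60 = 0.8333 L/s.
Vt = flow × Ti = 0.8333 L/s × 0.68 s × 1000 mL/L = 566.64 mL.
R = (PIP − Pplat)/V̇ = (17 − 13) / 0.8333 = 4.0/0.8333 = 4.8 cmH2O·s/L.
C = Vt/(Pplat − PEEP) = 566.64 / (13 − 4) = 566.64/9.0 = 62.96 mL/cmH2O.
τ = R × C = 4.8 × 0.06296 L/cmH2O = 0.3022 s.
Fraction remaining = e^(−Te/τ) = e^(−0.35/0.3022) = 0.3141.
Trapped volume = 566.64 × 0.3141 = 177.98 mL.

178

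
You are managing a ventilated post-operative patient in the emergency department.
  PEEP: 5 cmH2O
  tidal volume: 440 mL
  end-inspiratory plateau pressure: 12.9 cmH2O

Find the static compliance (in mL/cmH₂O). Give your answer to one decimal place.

Cstat = Vt / (Pplat − PEEP) = 440 / (12.9 − 5) = 440 / 7.9 = 55.696 mL/cmH2O.

55.7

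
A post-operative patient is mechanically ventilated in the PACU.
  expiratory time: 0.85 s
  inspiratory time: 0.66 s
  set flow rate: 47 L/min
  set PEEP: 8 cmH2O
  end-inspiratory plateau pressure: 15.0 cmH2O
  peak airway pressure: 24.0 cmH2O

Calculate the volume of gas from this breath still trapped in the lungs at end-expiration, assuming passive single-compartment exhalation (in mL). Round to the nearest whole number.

Flow: 47 L/min ÷ 60 = 0.7833 L/s.
Vt = flow × Ti = 0.7833 L/s × 0.66 s × 1000 mL/L = 516.98 mL.
R = (PIP − Pplat)/V̇ = (24.0 − 15.0) / 0.7833 = 9.0/0.7833 = 11.49 cmH2O·s/L.
C = Vt/(Pplat − PEEP) = 516.98 / (15.0 − 8) = 516.98/7.0 = 73.854 mL/cmH2O.
τ = R × C = 11.49 × 0.07385 L/cmH2O = 0.8485 s.
Fraction remaining = e^(−Te/τ) = e^(−0.85/0.8485) = 0.3672.
Trapped volume = 516.98 × 0.3672 = 189.84 mL.

190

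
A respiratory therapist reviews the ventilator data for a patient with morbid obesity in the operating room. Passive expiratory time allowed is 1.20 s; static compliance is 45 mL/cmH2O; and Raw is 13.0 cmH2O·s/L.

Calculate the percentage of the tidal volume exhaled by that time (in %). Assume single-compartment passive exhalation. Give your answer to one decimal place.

τ = R × C = 13.0 × 45 mL/cmH2O = 13.0 × 0.045 L/cmH2O = 0.585 s.
Passive exhalation: V(t)/V₀ = e^(−t/τ) = e^(−1.20/0.585) = 0.1286.
Fraction exhaled = 1 − 0.1286 = 0.8714 → 87.14%.

87.1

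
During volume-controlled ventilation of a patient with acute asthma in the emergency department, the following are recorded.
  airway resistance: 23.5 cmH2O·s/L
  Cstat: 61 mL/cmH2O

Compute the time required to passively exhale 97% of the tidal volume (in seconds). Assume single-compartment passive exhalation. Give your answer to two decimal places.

τ = R × C = 23.5 × 61 mL/cmH2O = 23.5 × 0.061 L/cmH2O = 1.434 s.
Exhaled fraction f = 1 − e^(−t/τ) → t = −τ·ln(1 − f) = −1.434·ln(0.03) = 5.028 s.

5.03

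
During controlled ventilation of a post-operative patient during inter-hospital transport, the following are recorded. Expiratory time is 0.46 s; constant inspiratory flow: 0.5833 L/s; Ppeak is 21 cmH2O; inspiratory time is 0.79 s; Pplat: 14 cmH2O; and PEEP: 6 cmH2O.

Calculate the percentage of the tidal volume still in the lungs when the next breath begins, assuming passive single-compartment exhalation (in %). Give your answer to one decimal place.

Vt = flow × Ti = 0.5833 L/s × 0.79 s × 1000 mL/L = 460.81 mL.
R = (PIP − Pplat)/V̇ = (21 − 14) / 0.5833 = 7.0/0.5833 = 12.001 cmH2O·s/L.
C = Vt/(Pplat − PEEP) = 460.81 / (14 − 6) = 460.81/8.0 = 57.601 mL/cmH2O.
τ = R × C = 12.001 × 0.0576 L/cmH2O = 0.6913 s.
Fraction remaining at end-expiration = e^(−Te/τ) = e^(−0.46/0.6913) = 0.5141 → 51.41%.

51.4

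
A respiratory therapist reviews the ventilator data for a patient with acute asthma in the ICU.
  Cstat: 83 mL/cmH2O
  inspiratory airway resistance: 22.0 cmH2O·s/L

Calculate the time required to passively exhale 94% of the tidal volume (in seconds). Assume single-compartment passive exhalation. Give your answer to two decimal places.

τ = R × C = 22.0 × 83 mL/cmH2O = 22.0 × 0.083 L/cmH2O = 1.826 s.
Exhaled fraction f = 1 − e^(−t/τ) → t = −τ·ln(1 − f) = −1.826·ln(0.06) = 5.137 s.

5.14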